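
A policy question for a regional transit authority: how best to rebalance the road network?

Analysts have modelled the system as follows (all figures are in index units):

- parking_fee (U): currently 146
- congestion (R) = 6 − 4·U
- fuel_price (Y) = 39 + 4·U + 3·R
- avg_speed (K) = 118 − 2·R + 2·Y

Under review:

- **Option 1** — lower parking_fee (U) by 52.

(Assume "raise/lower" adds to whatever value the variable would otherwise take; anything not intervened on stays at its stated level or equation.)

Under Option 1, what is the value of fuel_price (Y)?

Option 1 (U − 52):
  U = 146 − 52 = 94
  R = 6 − 4·94 = -370
  Y = 39 + 4·94 + 3·(-370) = -695

-695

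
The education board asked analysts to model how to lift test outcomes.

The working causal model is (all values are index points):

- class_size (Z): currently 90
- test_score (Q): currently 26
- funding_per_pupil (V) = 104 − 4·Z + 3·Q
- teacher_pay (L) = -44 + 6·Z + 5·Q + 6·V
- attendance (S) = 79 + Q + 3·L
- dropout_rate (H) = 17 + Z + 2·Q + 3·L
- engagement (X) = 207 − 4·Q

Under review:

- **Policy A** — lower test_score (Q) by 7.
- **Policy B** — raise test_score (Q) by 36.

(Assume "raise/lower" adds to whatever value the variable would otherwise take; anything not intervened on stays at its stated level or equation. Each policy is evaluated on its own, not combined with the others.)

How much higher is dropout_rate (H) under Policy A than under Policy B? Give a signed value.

Policy A (Q − 7):
  Z = 90
  Q = 26 − 7 = 19
  V = 104 − 4·90 + 3·19 = -199
  L = -44 + 6·90 + 5·19 + 6·(-199) = -603
  H = 17 + 90 + 2·19 + 3·(-603) = -1664
Policy B (Q + 36):
  Z = 90
  Q = 26 + 36 = 62
  V = 104 − 4·90 + 3·62 = -70
  L = -44 + 6·90 + 5·62 + 6·(-70) = 386
  H = 17 + 90 + 2·62 + 3·386 = 1389
H: -1664 − 1389 = -3053

-3053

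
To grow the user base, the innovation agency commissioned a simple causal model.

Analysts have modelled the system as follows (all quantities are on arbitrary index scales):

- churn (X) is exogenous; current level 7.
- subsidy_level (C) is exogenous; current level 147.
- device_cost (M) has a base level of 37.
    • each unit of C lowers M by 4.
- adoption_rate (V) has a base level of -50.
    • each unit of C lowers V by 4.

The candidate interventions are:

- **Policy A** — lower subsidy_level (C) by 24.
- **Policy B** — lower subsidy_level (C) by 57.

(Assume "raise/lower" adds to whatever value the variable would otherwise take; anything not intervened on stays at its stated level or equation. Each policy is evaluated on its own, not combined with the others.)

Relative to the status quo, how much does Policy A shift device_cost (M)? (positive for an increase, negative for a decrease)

96

Baseline:
  C = 147
  M = 37 − 4·147 = -551
Policy A (C − 24):
  C = 147 − 24 = 123
  M = 37 − 4·123 = -455
Change in M: -455 − (-551) = 96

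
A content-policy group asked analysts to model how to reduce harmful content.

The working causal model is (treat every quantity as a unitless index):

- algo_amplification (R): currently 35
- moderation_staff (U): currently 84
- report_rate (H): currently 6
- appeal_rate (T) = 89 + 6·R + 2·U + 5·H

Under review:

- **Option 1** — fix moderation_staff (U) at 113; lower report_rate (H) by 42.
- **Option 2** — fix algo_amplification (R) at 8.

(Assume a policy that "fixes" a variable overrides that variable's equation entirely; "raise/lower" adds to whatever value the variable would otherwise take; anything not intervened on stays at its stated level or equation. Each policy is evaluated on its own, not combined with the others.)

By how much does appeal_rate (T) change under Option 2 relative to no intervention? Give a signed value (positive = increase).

-162

Baseline:
  R = 35
  U = 84
  H = 6
  T = 89 + 6·35 + 2·84 + 5·6 = 497
Option 2 (R := 8):
  R = 8
  U = 84
  H = 6
  T = 89 + 6·8 + 2·84 + 5·6 = 335
Change in T: 335 − 497 = -162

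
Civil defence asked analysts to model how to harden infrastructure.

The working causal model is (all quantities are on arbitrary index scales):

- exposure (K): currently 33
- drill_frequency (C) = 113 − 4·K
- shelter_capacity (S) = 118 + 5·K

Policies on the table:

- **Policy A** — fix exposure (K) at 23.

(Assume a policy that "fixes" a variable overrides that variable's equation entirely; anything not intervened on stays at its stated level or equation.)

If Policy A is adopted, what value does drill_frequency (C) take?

21

Policy A (K := 23):
  K = 23
  C = 113 − 4·23 = 21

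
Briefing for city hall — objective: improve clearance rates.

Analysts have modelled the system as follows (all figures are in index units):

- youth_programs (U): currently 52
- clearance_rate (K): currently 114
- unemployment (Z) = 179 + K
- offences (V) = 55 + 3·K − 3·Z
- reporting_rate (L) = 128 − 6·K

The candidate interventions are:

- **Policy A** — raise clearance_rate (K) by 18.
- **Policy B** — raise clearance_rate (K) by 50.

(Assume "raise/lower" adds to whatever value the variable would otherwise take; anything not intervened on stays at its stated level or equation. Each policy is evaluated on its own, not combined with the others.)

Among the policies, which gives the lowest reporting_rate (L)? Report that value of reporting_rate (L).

Policy A (K + 18):
  K = 114 + 18 = 132
  L = 128 − 6·132 = -664
Policy B (K + 50):
  K = 114 + 50 = 164
  L = 128 − 6·164 = -856
Comparing — Policy A: L=-664, Policy B: L=-856. Lowest is -856 (Policy B).

-856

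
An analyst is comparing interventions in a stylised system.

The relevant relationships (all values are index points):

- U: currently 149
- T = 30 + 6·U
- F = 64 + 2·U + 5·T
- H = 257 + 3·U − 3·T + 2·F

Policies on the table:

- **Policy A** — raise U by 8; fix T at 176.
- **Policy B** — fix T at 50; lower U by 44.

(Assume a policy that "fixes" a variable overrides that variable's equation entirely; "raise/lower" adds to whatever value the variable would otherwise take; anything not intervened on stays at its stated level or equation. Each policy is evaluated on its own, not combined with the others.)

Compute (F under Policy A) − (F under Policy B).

734

Policy A (U + 8, T := 176):
  U = 149 + 8 = 157
  T = 176
  F = 64 + 2·157 + 5·176 = 1258
Policy B (T := 50, U − 44):
  U = 149 − 44 = 105
  T = 50
  F = 64 + 2·105 + 5·50 = 524
F: 1258 − 524 = 734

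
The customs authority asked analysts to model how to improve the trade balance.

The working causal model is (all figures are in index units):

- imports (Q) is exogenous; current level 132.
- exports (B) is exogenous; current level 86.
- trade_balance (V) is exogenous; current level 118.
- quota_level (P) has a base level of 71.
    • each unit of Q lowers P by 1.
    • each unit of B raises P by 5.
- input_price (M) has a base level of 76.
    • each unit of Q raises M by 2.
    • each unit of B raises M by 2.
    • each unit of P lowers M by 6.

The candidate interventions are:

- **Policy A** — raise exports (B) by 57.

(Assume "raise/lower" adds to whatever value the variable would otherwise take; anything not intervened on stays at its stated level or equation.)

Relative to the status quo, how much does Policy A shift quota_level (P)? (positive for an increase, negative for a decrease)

Baseline:
  Q = 132
  B = 86
  P = 71 − 132 + 5·86 = 369
Policy A (B + 57):
  Q = 132
  B = 86 + 57 = 143
  P = 71 − 132 + 5·143 = 654
Change in P: 654 − 369 = 285

285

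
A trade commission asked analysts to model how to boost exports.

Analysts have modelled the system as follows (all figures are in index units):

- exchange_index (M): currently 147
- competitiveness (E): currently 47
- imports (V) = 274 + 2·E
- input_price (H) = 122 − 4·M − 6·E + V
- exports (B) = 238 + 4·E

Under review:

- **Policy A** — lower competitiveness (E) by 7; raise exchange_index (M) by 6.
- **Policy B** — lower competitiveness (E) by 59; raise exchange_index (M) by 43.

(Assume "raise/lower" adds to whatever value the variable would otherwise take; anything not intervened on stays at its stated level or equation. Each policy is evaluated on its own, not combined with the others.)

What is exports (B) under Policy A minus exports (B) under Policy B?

Policy A (E − 7, M + 6):
  E = 47 − 7 = 40
  B = 238 + 4·40 = 398
Policy B (E − 59, M + 43):
  E = 47 − 59 = -12
  B = 238 + 4·(-12) = 190
B: 398 − 190 = 208

208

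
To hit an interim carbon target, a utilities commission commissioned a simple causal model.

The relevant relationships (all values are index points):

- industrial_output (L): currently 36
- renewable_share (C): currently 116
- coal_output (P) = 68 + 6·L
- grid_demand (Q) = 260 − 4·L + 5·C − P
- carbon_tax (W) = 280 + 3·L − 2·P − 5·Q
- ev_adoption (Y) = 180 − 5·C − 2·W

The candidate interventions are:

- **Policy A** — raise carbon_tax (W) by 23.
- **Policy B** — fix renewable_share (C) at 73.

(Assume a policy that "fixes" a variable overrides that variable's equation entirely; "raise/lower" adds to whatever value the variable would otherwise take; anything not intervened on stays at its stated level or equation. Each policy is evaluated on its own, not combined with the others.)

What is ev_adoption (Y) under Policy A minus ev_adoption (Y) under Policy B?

1889

Policy A (W + 23):
  L = 36
  C = 116
  P = 68 + 6·36 = 284
  Q = 260 − 4·36 + 5·116 − 284 = 412
  W = 280 + 3·36 − 2·284 − 5·412 (+23 from intervention) = -2217
  Y = 180 − 5·116 − 2·(-2217) = 4034
Policy B (C := 73):
  L = 36
  C = 73
  P = 68 + 6·36 = 284
  Q = 260 − 4·36 + 5·73 − 284 = 197
  W = 280 + 3·36 − 2·284 − 5·197 = -1165
  Y = 180 − 5·73 − 2·(-1165) = 2145
Y: 4034 − 2145 = 1889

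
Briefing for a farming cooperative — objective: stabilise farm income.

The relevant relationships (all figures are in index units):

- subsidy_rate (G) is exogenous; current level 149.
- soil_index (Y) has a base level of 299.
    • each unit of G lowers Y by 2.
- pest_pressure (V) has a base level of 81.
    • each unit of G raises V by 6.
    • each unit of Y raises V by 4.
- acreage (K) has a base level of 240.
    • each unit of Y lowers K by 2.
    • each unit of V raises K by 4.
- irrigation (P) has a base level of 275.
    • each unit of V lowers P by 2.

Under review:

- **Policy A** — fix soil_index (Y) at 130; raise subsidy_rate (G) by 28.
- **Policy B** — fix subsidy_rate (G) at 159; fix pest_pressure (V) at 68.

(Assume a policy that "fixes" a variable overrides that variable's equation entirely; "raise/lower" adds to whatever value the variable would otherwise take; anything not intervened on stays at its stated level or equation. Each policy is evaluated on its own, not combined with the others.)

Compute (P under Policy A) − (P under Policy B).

Policy A (Y := 130, G + 28):
  G = 149 + 28 = 177
  Y = 130
  V = 81 + 6·177 + 4·130 = 1663
  P = 275 − 2·1663 = -3051
Policy B (G := 159, V := 68):
  G = 159
  Y = 299 − 2·159 = -19
  V = 68
  P = 275 − 2·68 = 139
P: -3051 − 139 = -3190

-3190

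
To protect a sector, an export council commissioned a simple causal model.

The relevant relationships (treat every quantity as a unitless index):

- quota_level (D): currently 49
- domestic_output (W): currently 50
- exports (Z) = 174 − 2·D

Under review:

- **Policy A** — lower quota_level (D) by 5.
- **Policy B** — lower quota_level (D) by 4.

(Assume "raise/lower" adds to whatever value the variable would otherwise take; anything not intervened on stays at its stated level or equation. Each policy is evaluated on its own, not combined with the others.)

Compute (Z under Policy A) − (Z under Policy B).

2

Policy A (D − 5):
  D = 49 − 5 = 44
  Z = 174 − 2·44 = 86
Policy B (D − 4):
  D = 49 − 4 = 45
  Z = 174 − 2·45 = 84
Z: 86 − 84 = 2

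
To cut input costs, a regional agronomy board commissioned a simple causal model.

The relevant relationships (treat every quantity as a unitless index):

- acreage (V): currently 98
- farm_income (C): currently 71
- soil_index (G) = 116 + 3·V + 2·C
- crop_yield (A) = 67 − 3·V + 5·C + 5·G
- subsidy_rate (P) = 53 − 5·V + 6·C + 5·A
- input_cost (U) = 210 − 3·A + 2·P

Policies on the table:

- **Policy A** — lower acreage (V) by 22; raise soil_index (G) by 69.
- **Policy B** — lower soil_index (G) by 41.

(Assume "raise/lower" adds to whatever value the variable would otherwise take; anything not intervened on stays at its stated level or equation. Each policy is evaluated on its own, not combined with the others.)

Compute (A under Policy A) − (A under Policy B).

286

Policy A (V − 22, G + 69):
  V = 98 − 22 = 76
  C = 71
  G = 116 + 3·76 + 2·71 (+69 from intervention) = 555
  A = 67 − 3·76 + 5·71 + 5·555 = 2969
Policy B (G − 41):
  V = 98
  C = 71
  G = 116 + 3·98 + 2·71 (−41 from intervention) = 511
  A = 67 − 3·98 + 5·71 + 5·511 = 2683
A: 2969 − 2683 = 286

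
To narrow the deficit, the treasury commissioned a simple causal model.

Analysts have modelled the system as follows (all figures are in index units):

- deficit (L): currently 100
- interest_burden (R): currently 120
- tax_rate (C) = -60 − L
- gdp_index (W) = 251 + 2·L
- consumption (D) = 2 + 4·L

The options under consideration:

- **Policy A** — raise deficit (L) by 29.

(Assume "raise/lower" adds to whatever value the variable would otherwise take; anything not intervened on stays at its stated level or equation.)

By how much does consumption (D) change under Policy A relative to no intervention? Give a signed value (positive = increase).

Baseline:
  L = 100
  D = 2 + 4·100 = 402
Policy A (L + 29):
  L = 100 + 29 = 129
  D = 2 + 4·129 = 518
Change in D: 518 − 402 = 116

116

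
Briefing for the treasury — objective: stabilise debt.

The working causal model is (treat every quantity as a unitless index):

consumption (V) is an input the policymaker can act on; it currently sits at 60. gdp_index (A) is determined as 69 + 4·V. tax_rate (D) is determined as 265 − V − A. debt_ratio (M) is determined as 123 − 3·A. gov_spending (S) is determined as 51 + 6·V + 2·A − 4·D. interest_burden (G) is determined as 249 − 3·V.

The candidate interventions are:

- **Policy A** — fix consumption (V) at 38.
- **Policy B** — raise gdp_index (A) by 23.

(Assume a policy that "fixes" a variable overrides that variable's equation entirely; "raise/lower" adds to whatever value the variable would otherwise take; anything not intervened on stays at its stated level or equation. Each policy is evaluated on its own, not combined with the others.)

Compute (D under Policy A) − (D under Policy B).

Policy A (V := 38):
  V = 38
  A = 69 + 4·38 = 221
  D = 265 − 38 − 221 = 6
Policy B (A + 23):
  V = 60
  A = 69 + 4·60 (+23 from intervention) = 332
  D = 265 − 60 − 332 = -127
D: 6 − (-127) = 133

133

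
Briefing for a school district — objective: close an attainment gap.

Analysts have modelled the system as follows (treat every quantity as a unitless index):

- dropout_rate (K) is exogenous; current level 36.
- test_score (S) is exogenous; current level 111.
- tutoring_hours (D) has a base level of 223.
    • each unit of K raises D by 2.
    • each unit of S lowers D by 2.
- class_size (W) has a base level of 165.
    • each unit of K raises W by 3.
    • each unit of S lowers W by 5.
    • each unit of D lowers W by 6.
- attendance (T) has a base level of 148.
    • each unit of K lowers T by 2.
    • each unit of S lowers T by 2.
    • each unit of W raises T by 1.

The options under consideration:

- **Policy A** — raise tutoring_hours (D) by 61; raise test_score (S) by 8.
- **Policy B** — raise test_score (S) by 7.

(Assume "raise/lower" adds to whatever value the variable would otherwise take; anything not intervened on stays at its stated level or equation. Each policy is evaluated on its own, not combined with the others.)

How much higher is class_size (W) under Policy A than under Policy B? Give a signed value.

Policy A (D + 61, S + 8):
  K = 36
  S = 111 + 8 = 119
  D = 223 + 2·36 − 2·119 (+61 from intervention) = 118
  W = 165 + 3·36 − 5·119 − 6·118 = -1030
Policy B (S + 7):
  K = 36
  S = 111 + 7 = 118
  D = 223 + 2·36 − 2·118 = 59
  W = 165 + 3·36 − 5·118 − 6·59 = -671
W: -1030 − (-671) = -359

-359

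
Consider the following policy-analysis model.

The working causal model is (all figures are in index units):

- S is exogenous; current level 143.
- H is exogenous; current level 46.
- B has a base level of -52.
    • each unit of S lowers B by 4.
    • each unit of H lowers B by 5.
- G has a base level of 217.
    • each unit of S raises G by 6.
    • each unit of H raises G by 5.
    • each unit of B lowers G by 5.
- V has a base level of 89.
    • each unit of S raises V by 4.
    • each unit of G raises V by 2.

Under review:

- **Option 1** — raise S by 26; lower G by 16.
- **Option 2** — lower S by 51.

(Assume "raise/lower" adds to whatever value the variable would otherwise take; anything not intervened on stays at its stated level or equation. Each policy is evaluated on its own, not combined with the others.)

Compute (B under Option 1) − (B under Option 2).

-308

Option 1 (S + 26, G − 16):
  S = 143 + 26 = 169
  H = 46
  B = -52 − 4·169 − 5·46 = -958
Option 2 (S − 51):
  S = 143 − 51 = 92
  H = 46
  B = -52 − 4·92 − 5·46 = -650
B: -958 − (-650) = -308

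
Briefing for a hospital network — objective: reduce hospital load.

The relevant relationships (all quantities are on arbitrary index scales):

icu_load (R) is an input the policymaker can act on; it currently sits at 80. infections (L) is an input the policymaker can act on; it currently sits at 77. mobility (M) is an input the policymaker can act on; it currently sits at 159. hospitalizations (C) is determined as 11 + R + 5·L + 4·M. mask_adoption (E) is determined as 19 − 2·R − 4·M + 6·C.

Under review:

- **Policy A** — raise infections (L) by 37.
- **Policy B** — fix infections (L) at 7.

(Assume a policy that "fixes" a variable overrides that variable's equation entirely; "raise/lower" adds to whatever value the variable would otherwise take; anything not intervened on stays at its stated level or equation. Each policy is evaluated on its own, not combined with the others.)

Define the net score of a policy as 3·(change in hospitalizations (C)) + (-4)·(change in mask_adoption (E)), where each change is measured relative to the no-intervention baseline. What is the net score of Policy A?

-3885

Baseline:
  R = 80
  L = 77
  M = 159
  C = 11 + 80 + 5·77 + 4·159 = 1112
  E = 19 − 2·80 − 4·159 + 6·1112 = 5895
Policy A (L + 37):
  R = 80
  L = 77 + 37 = 114
  M = 159
  C = 11 + 80 + 5·114 + 4·159 = 1297
  E = 19 − 2·80 − 4·159 + 6·1297 = 7005
ΔC = 1297 − 1112 = 185; ΔE = 7005 − 5895 = 1110
Score = 3·185 + (-4)·1110 = -3885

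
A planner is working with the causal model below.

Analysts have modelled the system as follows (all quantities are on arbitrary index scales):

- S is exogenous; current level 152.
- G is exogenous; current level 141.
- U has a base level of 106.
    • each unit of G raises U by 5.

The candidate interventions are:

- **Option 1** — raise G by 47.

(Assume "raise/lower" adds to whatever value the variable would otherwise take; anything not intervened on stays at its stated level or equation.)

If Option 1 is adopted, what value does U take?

Option 1 (G + 47):
  G = 141 + 47 = 188
  U = 106 + 5·188 = 1046

1046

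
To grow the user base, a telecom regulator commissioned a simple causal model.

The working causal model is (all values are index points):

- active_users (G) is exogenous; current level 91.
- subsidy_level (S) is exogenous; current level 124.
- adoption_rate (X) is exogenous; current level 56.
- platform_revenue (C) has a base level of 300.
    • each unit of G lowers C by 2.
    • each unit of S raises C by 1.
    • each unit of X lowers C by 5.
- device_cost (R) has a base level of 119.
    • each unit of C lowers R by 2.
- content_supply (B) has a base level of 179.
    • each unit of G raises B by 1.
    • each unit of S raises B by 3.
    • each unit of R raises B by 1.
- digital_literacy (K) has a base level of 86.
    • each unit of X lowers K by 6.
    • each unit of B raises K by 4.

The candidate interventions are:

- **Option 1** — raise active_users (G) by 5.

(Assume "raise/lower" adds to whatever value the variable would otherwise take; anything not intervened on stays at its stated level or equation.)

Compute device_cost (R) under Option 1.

215

Option 1 (G + 5):
  G = 91 + 5 = 96
  S = 124
  X = 56
  C = 300 − 2·96 + 124 − 5·56 = -48
  R = 119 − 2·(-48) = 215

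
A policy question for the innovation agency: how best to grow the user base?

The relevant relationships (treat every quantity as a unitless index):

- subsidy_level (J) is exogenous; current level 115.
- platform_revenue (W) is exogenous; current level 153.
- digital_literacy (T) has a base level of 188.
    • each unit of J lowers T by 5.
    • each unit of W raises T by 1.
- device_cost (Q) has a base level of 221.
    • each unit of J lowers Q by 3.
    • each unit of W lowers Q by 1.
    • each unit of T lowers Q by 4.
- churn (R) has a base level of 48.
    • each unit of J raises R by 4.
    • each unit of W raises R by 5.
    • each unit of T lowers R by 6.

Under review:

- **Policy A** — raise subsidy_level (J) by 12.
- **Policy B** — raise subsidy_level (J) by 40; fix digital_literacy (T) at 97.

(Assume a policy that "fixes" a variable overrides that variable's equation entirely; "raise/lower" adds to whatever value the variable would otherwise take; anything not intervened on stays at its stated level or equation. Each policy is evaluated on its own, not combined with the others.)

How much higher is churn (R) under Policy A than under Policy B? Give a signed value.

2234

Policy A (J + 12):
  J = 115 + 12 = 127
  W = 153
  T = 188 − 5·127 + 153 = -294
  R = 48 + 4·127 + 5·153 − 6·(-294) = 3085
Policy B (J + 40, T := 97):
  J = 115 + 40 = 155
  W = 153
  T = 97
  R = 48 + 4·155 + 5·153 − 6·97 = 851
R: 3085 − 851 = 2234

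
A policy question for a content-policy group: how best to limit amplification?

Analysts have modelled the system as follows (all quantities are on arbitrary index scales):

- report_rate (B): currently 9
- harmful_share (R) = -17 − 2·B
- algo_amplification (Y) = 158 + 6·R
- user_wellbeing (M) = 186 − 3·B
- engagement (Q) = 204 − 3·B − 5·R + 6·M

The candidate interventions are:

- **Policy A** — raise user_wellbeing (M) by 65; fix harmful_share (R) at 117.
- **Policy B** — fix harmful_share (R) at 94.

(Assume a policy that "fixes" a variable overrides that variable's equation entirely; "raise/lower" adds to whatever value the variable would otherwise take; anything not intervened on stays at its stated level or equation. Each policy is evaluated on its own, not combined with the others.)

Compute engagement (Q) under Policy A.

936

Policy A (M + 65, R := 117):
  B = 9
  R = 117
  M = 186 − 3·9 (+65 from intervention) = 224
  Q = 204 − 3·9 − 5·117 + 6·224 = 936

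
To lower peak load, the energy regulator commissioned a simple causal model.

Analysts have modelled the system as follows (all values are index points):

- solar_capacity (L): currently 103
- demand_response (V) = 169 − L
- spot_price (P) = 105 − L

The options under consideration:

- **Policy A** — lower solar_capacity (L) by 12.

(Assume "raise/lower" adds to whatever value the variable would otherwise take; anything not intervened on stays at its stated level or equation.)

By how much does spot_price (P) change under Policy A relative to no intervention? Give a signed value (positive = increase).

12

Baseline:
  L = 103
  P = 105 − 103 = 2
Policy A (L − 12):
  L = 103 − 12 = 91
  P = 105 − 91 = 14
Change in P: 14 − 2 = 12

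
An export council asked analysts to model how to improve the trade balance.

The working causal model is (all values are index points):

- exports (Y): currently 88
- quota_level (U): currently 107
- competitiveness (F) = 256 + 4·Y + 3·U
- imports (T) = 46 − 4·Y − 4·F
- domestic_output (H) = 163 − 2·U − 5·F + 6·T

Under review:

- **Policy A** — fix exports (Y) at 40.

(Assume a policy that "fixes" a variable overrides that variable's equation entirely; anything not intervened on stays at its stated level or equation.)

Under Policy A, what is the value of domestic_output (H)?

-22108

Policy A (Y := 40):
  Y = 40
  U = 107
  F = 256 + 4·40 + 3·107 = 737
  T = 46 − 4·40 − 4·737 = -3062
  H = 163 − 2·107 − 5·737 + 6·(-3062) = -22108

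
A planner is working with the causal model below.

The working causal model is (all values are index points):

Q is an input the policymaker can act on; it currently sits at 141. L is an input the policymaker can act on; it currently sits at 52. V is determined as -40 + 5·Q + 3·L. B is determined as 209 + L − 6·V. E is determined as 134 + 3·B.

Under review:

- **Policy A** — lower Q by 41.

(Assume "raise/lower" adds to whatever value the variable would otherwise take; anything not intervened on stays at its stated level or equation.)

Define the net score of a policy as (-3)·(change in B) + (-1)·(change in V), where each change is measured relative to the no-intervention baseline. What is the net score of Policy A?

-3485

Baseline:
  Q = 141
  L = 52
  V = -40 + 5·141 + 3·52 = 821
  B = 209 + 52 − 6·821 = -4665
Policy A (Q − 41):
  Q = 141 − 41 = 100
  L = 52
  V = -40 + 5·100 + 3·52 = 616
  B = 209 + 52 − 6·616 = -3435
ΔB = -3435 − (-4665) = 1230; ΔV = 616 − 821 = -205
Score = (-3)·1230 + (-1)·(-205) = -3485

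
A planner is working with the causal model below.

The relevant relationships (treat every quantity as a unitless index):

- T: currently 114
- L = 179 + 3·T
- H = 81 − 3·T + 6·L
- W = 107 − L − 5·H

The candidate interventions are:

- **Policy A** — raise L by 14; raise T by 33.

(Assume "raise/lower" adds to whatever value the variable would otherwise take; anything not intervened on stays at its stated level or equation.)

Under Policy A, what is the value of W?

Policy A (L + 14, T + 33):
  T = 114 + 33 = 147
  L = 179 + 3·147 (+14 from intervention) = 634
  H = 81 − 3·147 + 6·634 = 3444
  W = 107 − 634 − 5·3444 = -17747

-17747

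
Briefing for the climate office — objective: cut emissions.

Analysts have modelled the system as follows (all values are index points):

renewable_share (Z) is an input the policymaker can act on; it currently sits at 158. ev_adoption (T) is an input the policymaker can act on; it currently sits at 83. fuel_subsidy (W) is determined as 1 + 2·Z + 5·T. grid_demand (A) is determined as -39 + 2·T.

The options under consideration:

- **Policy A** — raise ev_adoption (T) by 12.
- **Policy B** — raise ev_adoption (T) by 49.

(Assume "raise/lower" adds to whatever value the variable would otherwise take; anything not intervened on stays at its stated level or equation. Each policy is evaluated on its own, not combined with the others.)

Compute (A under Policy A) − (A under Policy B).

Policy A (T + 12):
  T = 83 + 12 = 95
  A = -39 + 2·95 = 151
Policy B (T + 49):
  T = 83 + 49 = 132
  A = -39 + 2·132 = 225
A: 151 − 225 = -74

-74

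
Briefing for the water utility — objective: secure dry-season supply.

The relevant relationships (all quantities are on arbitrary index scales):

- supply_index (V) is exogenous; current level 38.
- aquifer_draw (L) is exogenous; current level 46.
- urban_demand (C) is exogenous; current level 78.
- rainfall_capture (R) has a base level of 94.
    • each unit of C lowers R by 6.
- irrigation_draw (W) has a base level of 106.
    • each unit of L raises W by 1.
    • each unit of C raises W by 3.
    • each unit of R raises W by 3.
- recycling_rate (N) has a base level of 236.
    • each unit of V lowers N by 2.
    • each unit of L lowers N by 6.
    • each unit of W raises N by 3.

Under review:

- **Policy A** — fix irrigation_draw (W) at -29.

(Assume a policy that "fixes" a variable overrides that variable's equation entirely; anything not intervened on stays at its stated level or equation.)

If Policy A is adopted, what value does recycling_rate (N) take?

-203

Policy A (W := -29):
  V = 38
  L = 46
  C = 78
  R = 94 − 6·78 = -374
  W = -29
  N = 236 − 2·38 − 6·46 + 3·(-29) = -203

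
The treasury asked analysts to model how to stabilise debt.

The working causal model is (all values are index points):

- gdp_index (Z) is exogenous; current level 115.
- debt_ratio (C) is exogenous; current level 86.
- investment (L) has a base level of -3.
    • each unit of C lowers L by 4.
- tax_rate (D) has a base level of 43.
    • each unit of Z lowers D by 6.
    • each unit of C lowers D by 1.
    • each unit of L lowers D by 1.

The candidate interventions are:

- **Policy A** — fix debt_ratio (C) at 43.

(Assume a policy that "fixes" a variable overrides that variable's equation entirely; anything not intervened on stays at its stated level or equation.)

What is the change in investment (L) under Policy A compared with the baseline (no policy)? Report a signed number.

172

Baseline:
  C = 86
  L = -3 − 4·86 = -347
Policy A (C := 43):
  C = 43
  L = -3 − 4·43 = -175
Change in L: -175 − (-347) = 172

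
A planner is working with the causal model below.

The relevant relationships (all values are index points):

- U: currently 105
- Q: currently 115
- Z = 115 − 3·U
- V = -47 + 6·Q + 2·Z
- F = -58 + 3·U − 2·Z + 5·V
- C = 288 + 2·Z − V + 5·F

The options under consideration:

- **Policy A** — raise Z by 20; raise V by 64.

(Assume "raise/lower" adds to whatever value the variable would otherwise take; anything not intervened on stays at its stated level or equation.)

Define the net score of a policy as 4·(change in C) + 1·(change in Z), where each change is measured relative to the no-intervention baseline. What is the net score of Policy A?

Baseline:
  U = 105
  Q = 115
  Z = 115 − 3·105 = -200
  V = -47 + 6·115 + 2·(-200) = 243
  F = -58 + 3·105 − 2·(-200) + 5·243 = 1872
  C = 288 + 2·(-200) − 243 + 5·1872 = 9005
Policy A (Z + 20, V + 64):
  U = 105
  Q = 115
  Z = 115 − 3·105 (+20 from intervention) = -180
  V = -47 + 6·115 + 2·(-180) (+64 from intervention) = 347
  F = -58 + 3·105 − 2·(-180) + 5·347 = 2352
  C = 288 + 2·(-180) − 347 + 5·2352 = 11341
ΔC = 11341 − 9005 = 2336; ΔZ = -180 − (-200) = 20
Score = 4·2336 + 1·20 = 9364

9364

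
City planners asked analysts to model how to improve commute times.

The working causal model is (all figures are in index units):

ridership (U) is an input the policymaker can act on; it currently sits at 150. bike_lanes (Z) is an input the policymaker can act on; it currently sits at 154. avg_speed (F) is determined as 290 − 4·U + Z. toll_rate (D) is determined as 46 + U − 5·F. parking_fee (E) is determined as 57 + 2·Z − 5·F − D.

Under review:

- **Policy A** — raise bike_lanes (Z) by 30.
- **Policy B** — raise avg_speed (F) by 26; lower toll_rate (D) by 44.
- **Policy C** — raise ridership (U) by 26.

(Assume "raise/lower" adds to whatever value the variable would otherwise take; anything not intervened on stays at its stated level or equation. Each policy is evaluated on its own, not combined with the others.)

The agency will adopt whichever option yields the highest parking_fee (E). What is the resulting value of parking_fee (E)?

229

Policy A (Z + 30):
  U = 150
  Z = 154 + 30 = 184
  F = 290 − 4·150 + 184 = -126
  D = 46 + 150 − 5·(-126) = 826
  E = 57 + 2·184 − 5·(-126) − 826 = 229
Policy B (F + 26, D − 44):
  U = 150
  Z = 154
  F = 290 − 4·150 + 154 (+26 from intervention) = -130
  D = 46 + 150 − 5·(-130) (−44 from intervention) = 802
  E = 57 + 2·154 − 5·(-130) − 802 = 213
Policy C (U + 26):
  U = 150 + 26 = 176
  Z = 154
  F = 290 − 4·176 + 154 = -260
  D = 46 + 176 − 5·(-260) = 1522
  E = 57 + 2·154 − 5·(-260) − 1522 = 143
Comparing — Policy A: E=229, Policy B: E=213, Policy C: E=143. Highest is 229 (Policy A).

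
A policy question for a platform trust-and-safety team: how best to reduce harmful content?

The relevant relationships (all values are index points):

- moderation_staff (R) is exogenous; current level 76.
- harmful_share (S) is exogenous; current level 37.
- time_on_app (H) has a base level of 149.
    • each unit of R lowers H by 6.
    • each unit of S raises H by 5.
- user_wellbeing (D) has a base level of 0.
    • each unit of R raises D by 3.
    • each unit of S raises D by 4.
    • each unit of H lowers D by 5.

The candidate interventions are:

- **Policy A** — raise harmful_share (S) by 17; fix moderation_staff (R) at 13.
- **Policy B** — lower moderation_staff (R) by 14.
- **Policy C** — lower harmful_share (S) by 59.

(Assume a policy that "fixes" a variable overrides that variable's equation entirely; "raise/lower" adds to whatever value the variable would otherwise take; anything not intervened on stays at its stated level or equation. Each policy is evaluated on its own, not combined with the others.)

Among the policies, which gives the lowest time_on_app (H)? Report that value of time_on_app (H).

Policy A (S + 17, R := 13):
  R = 13
  S = 37 + 17 = 54
  H = 149 − 6·13 + 5·54 = 341
Policy B (R − 14):
  R = 76 − 14 = 62
  S = 37
  H = 149 − 6·62 + 5·37 = -38
Policy C (S − 59):
  R = 76
  S = 37 − 59 = -22
  H = 149 − 6·76 + 5·(-22) = -417
Comparing — Policy A: H=341, Policy B: H=-38, Policy C: H=-417. Lowest is -417 (Policy C).

-417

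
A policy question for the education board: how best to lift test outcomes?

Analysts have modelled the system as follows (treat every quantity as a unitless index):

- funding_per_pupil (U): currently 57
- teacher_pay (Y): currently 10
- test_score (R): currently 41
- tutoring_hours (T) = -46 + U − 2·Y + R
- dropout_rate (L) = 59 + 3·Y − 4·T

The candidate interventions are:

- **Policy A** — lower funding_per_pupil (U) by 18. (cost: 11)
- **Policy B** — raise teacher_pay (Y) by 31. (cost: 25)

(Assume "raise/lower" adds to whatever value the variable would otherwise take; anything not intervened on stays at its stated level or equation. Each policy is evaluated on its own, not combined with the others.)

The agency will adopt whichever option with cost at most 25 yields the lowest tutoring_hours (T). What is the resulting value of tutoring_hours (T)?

Policy A (U − 18):
  U = 57 − 18 = 39
  Y = 10
  R = 41
  T = -46 + 39 − 2·10 + 41 = 14
Policy B (Y + 31):
  U = 57
  Y = 10 + 31 = 41
  R = 41
  T = -46 + 57 − 2·41 + 41 = -30
Comparing — Policy A: T=14, Policy B: T=-30. Lowest is -30 (Policy B).

-30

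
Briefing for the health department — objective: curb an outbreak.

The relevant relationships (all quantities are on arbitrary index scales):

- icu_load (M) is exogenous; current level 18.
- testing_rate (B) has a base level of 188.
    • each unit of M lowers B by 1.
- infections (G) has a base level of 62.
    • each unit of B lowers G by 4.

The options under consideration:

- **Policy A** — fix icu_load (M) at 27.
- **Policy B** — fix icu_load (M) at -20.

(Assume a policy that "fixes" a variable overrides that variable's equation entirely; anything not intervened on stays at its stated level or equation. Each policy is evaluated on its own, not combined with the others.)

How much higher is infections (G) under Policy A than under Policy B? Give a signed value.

Policy A (M := 27):
  M = 27
  B = 188 − 27 = 161
  G = 62 − 4·161 = -582
Policy B (M := -20):
  M = -20
  B = 188 − (-20) = 208
  G = 62 − 4·208 = -770
G: -582 − (-770) = 188

188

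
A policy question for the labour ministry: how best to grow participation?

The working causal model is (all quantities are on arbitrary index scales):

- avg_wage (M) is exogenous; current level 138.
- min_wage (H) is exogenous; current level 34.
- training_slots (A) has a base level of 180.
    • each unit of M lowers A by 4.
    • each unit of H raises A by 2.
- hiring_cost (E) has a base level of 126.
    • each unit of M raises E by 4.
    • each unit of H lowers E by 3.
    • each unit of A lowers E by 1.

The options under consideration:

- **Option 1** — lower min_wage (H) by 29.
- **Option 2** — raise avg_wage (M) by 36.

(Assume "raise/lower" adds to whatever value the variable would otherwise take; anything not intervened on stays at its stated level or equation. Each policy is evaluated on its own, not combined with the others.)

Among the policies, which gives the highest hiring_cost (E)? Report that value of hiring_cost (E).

1168

Option 1 (H − 29):
  M = 138
  H = 34 − 29 = 5
  A = 180 − 4·138 + 2·5 = -362
  E = 126 + 4·138 − 3·5 − (-362) = 1025
Option 2 (M + 36):
  M = 138 + 36 = 174
  H = 34
  A = 180 − 4·174 + 2·34 = -448
  E = 126 + 4·174 − 3·34 − (-448) = 1168
Comparing — Option 1: E=1025, Option 2: E=1168. Highest is 1168 (Option 2).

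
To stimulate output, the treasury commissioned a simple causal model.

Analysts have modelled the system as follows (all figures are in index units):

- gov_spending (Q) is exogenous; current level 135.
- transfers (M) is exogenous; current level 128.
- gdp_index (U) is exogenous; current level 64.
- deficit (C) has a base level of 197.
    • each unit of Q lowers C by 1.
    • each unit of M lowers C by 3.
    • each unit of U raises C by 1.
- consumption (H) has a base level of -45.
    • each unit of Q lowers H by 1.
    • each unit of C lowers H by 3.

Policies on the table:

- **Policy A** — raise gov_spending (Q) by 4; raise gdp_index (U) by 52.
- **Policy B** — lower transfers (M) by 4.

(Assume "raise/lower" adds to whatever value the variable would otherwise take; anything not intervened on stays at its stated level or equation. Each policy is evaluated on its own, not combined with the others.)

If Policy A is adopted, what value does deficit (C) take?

-210

Policy A (Q + 4, U + 52):
  Q = 135 + 4 = 139
  M = 128
  U = 64 + 52 = 116
  C = 197 − 139 − 3·128 + 116 = -210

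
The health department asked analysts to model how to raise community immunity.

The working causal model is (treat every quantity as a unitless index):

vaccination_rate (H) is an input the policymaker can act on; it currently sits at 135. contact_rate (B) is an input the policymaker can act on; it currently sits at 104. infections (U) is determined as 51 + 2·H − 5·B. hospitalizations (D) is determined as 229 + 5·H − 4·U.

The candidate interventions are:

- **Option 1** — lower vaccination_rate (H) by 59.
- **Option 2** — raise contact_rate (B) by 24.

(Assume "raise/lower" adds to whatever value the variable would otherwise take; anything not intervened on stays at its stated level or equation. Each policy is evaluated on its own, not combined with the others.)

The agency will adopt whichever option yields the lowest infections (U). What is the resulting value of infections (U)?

Option 1 (H − 59):
  H = 135 − 59 = 76
  B = 104
  U = 51 + 2·76 − 5·104 = -317
Option 2 (B + 24):
  H = 135
  B = 104 + 24 = 128
  U = 51 + 2·135 − 5·128 = -319
Comparing — Option 1: U=-317, Option 2: U=-319. Lowest is -319 (Option 2).

-319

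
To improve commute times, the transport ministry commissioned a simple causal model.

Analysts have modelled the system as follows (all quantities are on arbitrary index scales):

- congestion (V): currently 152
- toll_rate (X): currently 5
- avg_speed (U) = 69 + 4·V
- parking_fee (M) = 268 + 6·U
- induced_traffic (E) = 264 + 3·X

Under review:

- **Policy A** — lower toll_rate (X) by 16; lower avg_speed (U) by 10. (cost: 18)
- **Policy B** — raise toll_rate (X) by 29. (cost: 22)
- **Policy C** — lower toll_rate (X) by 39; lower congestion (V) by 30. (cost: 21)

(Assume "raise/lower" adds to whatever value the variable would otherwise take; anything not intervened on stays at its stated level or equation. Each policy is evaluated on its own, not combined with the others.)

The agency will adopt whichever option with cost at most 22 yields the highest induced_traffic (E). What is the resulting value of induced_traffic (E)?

366

Policy A (X − 16, U − 10):
  X = 5 − 16 = -11
  E = 264 + 3·(-11) = 231
Policy B (X + 29):
  X = 5 + 29 = 34
  E = 264 + 3·34 = 366
Policy C (X − 39, V − 30):
  X = 5 − 39 = -34
  E = 264 + 3·(-34) = 162
Comparing — Policy A: E=231, Policy B: E=366, Policy C: E=162. Highest is 366 (Policy B).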